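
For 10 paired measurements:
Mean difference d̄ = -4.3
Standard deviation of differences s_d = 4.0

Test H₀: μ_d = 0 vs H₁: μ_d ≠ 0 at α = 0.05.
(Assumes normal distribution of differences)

df = n - 1 = 9
SE = s_d/√n = 4.0/√10 = 1.2649
t = d̄/SE = -4.3/1.2649 = -3.3995
Critical value: t_{0.025,9} = ±2.262
p-value ≈ 0.0079
Decision: reject H₀

Answer: t = -3.3995, reject H₀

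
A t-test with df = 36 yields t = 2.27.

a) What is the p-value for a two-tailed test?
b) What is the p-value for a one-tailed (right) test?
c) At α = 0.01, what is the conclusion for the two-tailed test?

Answer: a) 0.0293, b) 0.0146, c) fail to reject H₀

Derivation:
Using t-distribution with df = 36:
a) Two-tailed: p = 2×P(T > 2.27) = 0.0293
b) One-tailed: p = P(T > 2.27) = 0.0146
c) 0.0293 ≥ 0.01, fail to reject H₀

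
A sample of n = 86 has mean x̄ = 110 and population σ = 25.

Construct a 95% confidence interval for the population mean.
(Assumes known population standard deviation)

Confidence level: 95%, α = 0.05
z_0.025 = 1.960
SE = σ/√n = 25/√86 = 2.6958
Margin of error = 1.960 × 2.6958 = 5.2838
CI: x̄ ± margin = 110 ± 5.2838
CI: (104.7162, 115.2838)

Answer: (104.7162, 115.2838)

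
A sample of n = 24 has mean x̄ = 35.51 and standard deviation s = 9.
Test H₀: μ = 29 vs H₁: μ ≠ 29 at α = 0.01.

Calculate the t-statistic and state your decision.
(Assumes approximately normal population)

df = n - 1 = 23
SE = s/√n = 9/√24 = 1.8371
t = (x̄ - μ₀)/SE = (35.51 - 29)/1.8371 = 3.5436
Critical value: t_{0.005,23} = ±2.807
p-value ≈ 0.0017
Decision: reject H₀

Answer: t = 3.5436, reject H₀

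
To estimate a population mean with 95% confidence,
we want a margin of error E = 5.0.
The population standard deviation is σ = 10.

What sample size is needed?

z_0.025 = 1.960
n = (z×σ/E)² = (1.960×10/5.0)²
n = 15.3664
Round up: n = 16

Answer: n = 16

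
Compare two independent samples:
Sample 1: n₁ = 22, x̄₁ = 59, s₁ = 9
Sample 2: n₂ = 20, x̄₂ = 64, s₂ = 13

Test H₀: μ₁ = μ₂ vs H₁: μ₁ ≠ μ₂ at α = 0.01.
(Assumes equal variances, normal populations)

Answer: t = -1.4604, fail to reject H₀

Derivation:
Pooled variance: s²_p = [21×9² + 19×13²]/(40) = 122.8000
s_p = 11.0815
SE = s_p×√(1/n₁ + 1/n₂) = 11.0815×√(1/22 + 1/20) = 3.4237
t = (x̄₁ - x̄₂)/SE = (59 - 64)/3.4237 = -1.4604
df = 40, t-critical = ±2.704
Decision: fail to reject H₀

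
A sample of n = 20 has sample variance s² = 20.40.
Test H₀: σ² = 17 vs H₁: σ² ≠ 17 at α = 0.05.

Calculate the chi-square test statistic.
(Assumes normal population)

Answer: χ² = 22.8000, fail to reject H₀

Derivation:
df = n - 1 = 19
χ² = (n-1)s²/σ₀² = 19×20.40/17 = 22.8000
Critical values: χ²_{0.975,19} = 8.907, χ²_{0.025,19} = 32.852
Rejection region: χ² < 8.907 or χ² > 32.852
Decision: fail to reject H₀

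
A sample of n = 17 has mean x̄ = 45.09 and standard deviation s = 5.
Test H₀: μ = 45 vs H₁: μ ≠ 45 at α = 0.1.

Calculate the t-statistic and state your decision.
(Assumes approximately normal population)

Answer: t = 0.0742, fail to reject H₀

Derivation:
df = n - 1 = 16
SE = s/√n = 5/√17 = 1.2127
t = (x̄ - μ₀)/SE = (45.09 - 45)/1.2127 = 0.0742
Critical value: t_{0.05,16} = ±1.746
p-value ≈ 0.9418
Decision: fail to reject H₀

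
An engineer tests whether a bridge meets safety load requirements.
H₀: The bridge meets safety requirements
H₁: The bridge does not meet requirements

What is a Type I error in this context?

Answer: Unnecessarily closing a safe bridge for repairs

Derivation:
A Type I error (probability α) occurs when we reject a true H₀.
A Type II error (probability β) occurs when we fail to reject a false H₀.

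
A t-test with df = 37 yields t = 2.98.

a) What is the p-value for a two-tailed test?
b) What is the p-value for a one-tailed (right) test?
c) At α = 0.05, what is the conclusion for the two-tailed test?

Answer: a) 0.0051, b) 0.0025, c) reject H₀

Derivation:
Using t-distribution with df = 37:
a) Two-tailed: p = 2×P(T > 2.98) = 0.0051
b) One-tailed: p = P(T > 2.98) = 0.0025
c) 0.0051 < 0.05, reject H₀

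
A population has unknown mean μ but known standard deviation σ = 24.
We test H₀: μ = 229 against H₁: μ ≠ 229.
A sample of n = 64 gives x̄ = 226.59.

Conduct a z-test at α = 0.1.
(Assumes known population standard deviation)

Answer: z = -0.8033, fail to reject H₀

Derivation:
Standard error: SE = σ/√n = 24/√64 = 3.0000
z-statistic: z = (x̄ - μ₀)/SE = (226.59 - 229)/3.0000 = -0.8033
Critical value: ±1.645
p-value = 0.4218
Decision: fail to reject H₀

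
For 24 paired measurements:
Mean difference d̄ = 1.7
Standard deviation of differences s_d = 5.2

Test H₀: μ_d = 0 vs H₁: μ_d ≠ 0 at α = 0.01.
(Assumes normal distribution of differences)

Answer: t = 1.6017, fail to reject H₀

Derivation:
df = n - 1 = 23
SE = s_d/√n = 5.2/√24 = 1.0614
t = d̄/SE = 1.7/1.0614 = 1.6017
Critical value: t_{0.005,23} = ±2.807
p-value ≈ 0.1229
Decision: fail to reject H₀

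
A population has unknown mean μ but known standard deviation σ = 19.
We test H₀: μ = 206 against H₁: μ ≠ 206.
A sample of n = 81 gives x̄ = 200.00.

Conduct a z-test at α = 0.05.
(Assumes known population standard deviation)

Answer: z = -2.8421, reject H₀

Derivation:
Standard error: SE = σ/√n = 19/√81 = 2.1111
z-statistic: z = (x̄ - μ₀)/SE = (200.00 - 206)/2.1111 = -2.8421
Critical value: ±1.960
p-value = 0.0045
Decision: reject H₀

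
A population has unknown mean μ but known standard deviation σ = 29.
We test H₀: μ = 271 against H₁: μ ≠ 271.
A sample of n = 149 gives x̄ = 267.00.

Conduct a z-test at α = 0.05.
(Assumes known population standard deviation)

Answer: z = -1.6836, fail to reject H₀

Derivation:
Standard error: SE = σ/√n = 29/√149 = 2.3758
z-statistic: z = (x̄ - μ₀)/SE = (267.00 - 271)/2.3758 = -1.6836
Critical value: ±1.960
p-value = 0.0923
Decision: fail to reject H₀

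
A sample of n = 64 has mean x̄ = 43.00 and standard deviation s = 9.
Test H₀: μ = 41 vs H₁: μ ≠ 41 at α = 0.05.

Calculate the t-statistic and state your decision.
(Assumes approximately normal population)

df = n - 1 = 63
SE = s/√n = 9/√64 = 1.1250
t = (x̄ - μ₀)/SE = (43.00 - 41)/1.1250 = 1.7778
Critical value: t_{0.025,63} = ±1.998
p-value ≈ 0.0803
Decision: fail to reject H₀

Answer: t = 1.7778, fail to reject H₀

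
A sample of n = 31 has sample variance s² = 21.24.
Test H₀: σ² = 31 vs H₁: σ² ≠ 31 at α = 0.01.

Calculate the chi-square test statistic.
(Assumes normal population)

Answer: χ² = 20.5548, fail to reject H₀

Derivation:
df = n - 1 = 30
χ² = (n-1)s²/σ₀² = 30×21.24/31 = 20.5548
Critical values: χ²_{0.995,30} = 13.787, χ²_{0.005,30} = 53.672
Rejection region: χ² < 13.787 or χ² > 53.672
Decision: fail to reject H₀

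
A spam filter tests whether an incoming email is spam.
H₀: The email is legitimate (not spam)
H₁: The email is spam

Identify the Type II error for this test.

Answer: Letting a spam email through to the inbox

Derivation:
Type I error (α): Rejecting H₀ when H₀ is true
Type II error (β): Failing to reject H₀ when H₁ is true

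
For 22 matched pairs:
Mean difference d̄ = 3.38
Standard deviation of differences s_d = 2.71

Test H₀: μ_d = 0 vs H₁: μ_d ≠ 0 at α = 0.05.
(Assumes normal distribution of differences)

df = n - 1 = 21
SE = s_d/√n = 2.71/√22 = 0.5778
t = d̄/SE = 3.38/0.5778 = 5.8498
Critical value: t_{0.025,21} = ±2.080
p-value < 0.0001
Decision: reject H₀

Answer: t = 5.8498, reject H₀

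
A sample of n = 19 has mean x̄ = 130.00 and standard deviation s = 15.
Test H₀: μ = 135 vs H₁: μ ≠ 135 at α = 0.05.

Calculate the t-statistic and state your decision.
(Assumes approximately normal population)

df = n - 1 = 18
SE = s/√n = 15/√19 = 3.4412
t = (x̄ - μ₀)/SE = (130.00 - 135)/3.4412 = -1.4530
Critical value: t_{0.025,18} = ±2.101
p-value ≈ 0.1634
Decision: fail to reject H₀

Answer: t = -1.4530, fail to reject H₀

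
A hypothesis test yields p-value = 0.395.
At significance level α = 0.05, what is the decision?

Answer: fail to reject H₀

Derivation:
Compare p-value to α:
0.395 ≥ 0.05
Decision: fail to reject H₀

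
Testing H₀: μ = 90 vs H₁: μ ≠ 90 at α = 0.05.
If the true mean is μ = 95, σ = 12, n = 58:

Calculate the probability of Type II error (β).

Answer: β ≈ 0.1125

Derivation:
SE = σ/√n = 12/√58 = 1.5757
Critical values: μ₀ ± z_0.025×SE = 90 ± 1.960×1.5757
Acceptance region: (86.9116, 93.0884)
Under H₁ (μ = 95): z_high = (93.0884 - 95)/1.5757 = -1.2132, z_low = (86.9116 - 95)/1.5757 = -5.1332
β = P(not reject | H₁) = Φ(-1.2132) - Φ(-5.1332) ≈ 0.1125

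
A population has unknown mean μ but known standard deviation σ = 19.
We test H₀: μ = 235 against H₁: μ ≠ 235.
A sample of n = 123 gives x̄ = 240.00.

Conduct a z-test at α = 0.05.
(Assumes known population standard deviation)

Standard error: SE = σ/√n = 19/√123 = 1.7132
z-statistic: z = (x̄ - μ₀)/SE = (240.00 - 235)/1.7132 = 2.9185
Critical value: ±1.960
p-value = 0.0035
Decision: reject H₀

Answer: z = 2.9185, reject H₀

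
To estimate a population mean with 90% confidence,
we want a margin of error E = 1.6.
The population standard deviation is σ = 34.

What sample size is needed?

Answer: n = 1222

Derivation:
z_0.05 = 1.645
n = (z×σ/E)² = (1.645×34/1.6)²
n = 1221.9394
Round up: n = 1222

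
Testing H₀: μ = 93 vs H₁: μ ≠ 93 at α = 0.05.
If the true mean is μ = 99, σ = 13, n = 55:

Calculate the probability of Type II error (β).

Answer: β ≈ 0.0717

Derivation:
SE = σ/√n = 13/√55 = 1.7529
Critical values: μ₀ ± z_0.025×SE = 93 ± 1.960×1.7529
Acceptance region: (89.5643, 96.4357)
Under H₁ (μ = 99): z_high = (96.4357 - 99)/1.7529 = -1.4629, z_low = (89.5643 - 99)/1.7529 = -5.3829
β = P(not reject | H₁) = Φ(-1.4629) - Φ(-5.3829) ≈ 0.0717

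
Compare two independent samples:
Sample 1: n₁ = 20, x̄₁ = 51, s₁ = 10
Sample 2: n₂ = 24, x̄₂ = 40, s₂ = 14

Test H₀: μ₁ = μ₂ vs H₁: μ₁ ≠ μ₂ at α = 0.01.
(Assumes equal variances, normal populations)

Answer: t = 2.9413, reject H₀

Derivation:
Pooled variance: s²_p = [19×10² + 23×14²]/(42) = 152.5714
s_p = 12.3520
SE = s_p×√(1/n₁ + 1/n₂) = 12.3520×√(1/20 + 1/24) = 3.7398
t = (x̄₁ - x̄₂)/SE = (51 - 40)/3.7398 = 2.9413
df = 42, t-critical = ±2.698
Decision: reject H₀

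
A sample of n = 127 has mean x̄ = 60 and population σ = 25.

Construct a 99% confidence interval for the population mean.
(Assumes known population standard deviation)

Confidence level: 99%, α = 0.01
z_0.005 = 2.576
SE = σ/√n = 25/√127 = 2.2184
Margin of error = 2.576 × 2.2184 = 5.7146
CI: x̄ ± margin = 60 ± 5.7146
CI: (54.2854, 65.7146)

Answer: (54.2854, 65.7146)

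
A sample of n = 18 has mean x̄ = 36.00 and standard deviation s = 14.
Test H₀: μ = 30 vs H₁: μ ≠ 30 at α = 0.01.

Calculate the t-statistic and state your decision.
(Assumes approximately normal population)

Answer: t = 1.8183, fail to reject H₀

Derivation:
df = n - 1 = 17
SE = s/√n = 14/√18 = 3.2998
t = (x̄ - μ₀)/SE = (36.00 - 30)/3.2998 = 1.8183
Critical value: t_{0.005,17} = ±2.898
p-value ≈ 0.0867
Decision: fail to reject H₀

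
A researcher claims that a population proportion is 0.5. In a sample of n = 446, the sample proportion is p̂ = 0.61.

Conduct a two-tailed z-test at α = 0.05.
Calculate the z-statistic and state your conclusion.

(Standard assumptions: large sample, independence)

Answer: z = 4.6461, reject H₀

Derivation:
H₀: p = 0.5, H₁: p ≠ 0.5
Standard error: SE = √(p₀(1-p₀)/n) = √(0.5×0.5/446) = 0.023676
z-statistic: z = (p̂ - p₀)/SE = (0.61 - 0.5)/0.023676 = 4.6461
Critical value: z_0.025 = ±1.960
p-value < 0.0001
Decision: reject H₀ at α = 0.05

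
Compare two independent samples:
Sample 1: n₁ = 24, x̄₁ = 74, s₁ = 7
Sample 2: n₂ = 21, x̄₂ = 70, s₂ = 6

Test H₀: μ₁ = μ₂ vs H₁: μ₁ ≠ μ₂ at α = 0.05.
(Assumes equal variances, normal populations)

Pooled variance: s²_p = [23×7² + 20×6²]/(43) = 42.9535
s_p = 6.5539
SE = s_p×√(1/n₁ + 1/n₂) = 6.5539×√(1/24 + 1/21) = 1.9584
t = (x̄₁ - x̄₂)/SE = (74 - 70)/1.9584 = 2.0425
df = 43, t-critical = ±2.017
Decision: reject H₀

Answer: t = 2.0425, reject H₀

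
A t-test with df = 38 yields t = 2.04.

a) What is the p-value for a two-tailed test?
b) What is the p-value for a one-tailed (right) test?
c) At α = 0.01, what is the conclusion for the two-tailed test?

Answer: a) 0.0483, b) 0.0242, c) fail to reject H₀

Derivation:
Using t-distribution with df = 38:
a) Two-tailed: p = 2×P(T > 2.04) = 0.0483
b) One-tailed: p = P(T > 2.04) = 0.0242
c) 0.0483 ≥ 0.01, fail to reject H₀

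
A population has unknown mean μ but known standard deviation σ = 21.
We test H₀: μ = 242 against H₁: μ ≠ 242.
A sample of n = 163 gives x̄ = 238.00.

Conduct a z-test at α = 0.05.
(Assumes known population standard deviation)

Standard error: SE = σ/√n = 21/√163 = 1.6448
z-statistic: z = (x̄ - μ₀)/SE = (238.00 - 242)/1.6448 = -2.4319
Critical value: ±1.960
p-value = 0.0150
Decision: reject H₀

Answer: z = -2.4319, reject H₀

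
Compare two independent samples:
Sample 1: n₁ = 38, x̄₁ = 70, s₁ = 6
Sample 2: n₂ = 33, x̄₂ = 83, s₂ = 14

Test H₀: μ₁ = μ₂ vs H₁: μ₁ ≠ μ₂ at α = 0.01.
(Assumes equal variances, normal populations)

Pooled variance: s²_p = [37×6² + 32×14²]/(69) = 110.2029
s_p = 10.4978
SE = s_p×√(1/n₁ + 1/n₂) = 10.4978×√(1/38 + 1/33) = 2.4979
t = (x̄₁ - x̄₂)/SE = (70 - 83)/2.4979 = -5.2044
df = 69, t-critical = ±2.649
Decision: reject H₀

Answer: t = -5.2044, reject H₀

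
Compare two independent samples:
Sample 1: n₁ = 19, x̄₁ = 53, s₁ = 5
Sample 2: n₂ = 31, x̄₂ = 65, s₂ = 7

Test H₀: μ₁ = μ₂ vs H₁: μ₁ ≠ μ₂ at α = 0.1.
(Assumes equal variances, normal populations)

Answer: t = -6.5122, reject H₀

Derivation:
Pooled variance: s²_p = [18×5² + 30×7²]/(48) = 40.0000
s_p = 6.3246
SE = s_p×√(1/n₁ + 1/n₂) = 6.3246×√(1/19 + 1/31) = 1.8427
t = (x̄₁ - x̄₂)/SE = (53 - 65)/1.8427 = -6.5122
df = 48, t-critical = ±1.677
Decision: reject H₀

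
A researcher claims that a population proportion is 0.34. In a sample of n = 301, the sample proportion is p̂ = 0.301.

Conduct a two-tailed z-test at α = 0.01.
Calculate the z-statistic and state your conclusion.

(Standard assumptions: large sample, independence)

H₀: p = 0.34, H₁: p ≠ 0.34
Standard error: SE = √(p₀(1-p₀)/n) = √(0.34×0.66/301) = 0.027304
z-statistic: z = (p̂ - p₀)/SE = (0.301 - 0.34)/0.027304 = -1.4284
Critical value: z_0.005 = ±2.576
p-value = 0.1532
Decision: fail to reject H₀ at α = 0.01

Answer: z = -1.4284, fail to reject H₀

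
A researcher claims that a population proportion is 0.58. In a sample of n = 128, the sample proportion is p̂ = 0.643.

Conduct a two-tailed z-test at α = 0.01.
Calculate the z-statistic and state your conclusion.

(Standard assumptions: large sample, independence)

Answer: z = 1.4441, fail to reject H₀

Derivation:
H₀: p = 0.58, H₁: p ≠ 0.58
Standard error: SE = √(p₀(1-p₀)/n) = √(0.58×0.42/128) = 0.043625
z-statistic: z = (p̂ - p₀)/SE = (0.643 - 0.58)/0.043625 = 1.4441
Critical value: z_0.005 = ±2.576
p-value = 0.1487
Decision: fail to reject H₀ at α = 0.01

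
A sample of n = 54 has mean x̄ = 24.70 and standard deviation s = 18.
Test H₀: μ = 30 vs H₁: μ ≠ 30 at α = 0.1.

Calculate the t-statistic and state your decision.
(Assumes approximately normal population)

df = n - 1 = 53
SE = s/√n = 18/√54 = 2.4495
t = (x̄ - μ₀)/SE = (24.70 - 30)/2.4495 = -2.1637
Critical value: t_{0.05,53} = ±1.674
p-value ≈ 0.0350
Decision: reject H₀

Answer: t = -2.1637, reject H₀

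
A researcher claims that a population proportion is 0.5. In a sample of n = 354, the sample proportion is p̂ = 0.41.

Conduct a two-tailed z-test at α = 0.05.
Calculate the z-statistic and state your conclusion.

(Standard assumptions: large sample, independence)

Answer: z = -3.3866, reject H₀

Derivation:
H₀: p = 0.5, H₁: p ≠ 0.5
Standard error: SE = √(p₀(1-p₀)/n) = √(0.5×0.5/354) = 0.026575
z-statistic: z = (p̂ - p₀)/SE = (0.41 - 0.5)/0.026575 = -3.3866
Critical value: z_0.025 = ±1.960
p-value = 0.0007
Decision: reject H₀ at α = 0.05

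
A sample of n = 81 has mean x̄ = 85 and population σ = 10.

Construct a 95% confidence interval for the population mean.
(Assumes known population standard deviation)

Confidence level: 95%, α = 0.05
z_0.025 = 1.960
SE = σ/√n = 10/√81 = 1.1111
Margin of error = 1.960 × 1.1111 = 2.1778
CI: x̄ ± margin = 85 ± 2.1778
CI: (82.8222, 87.1778)

Answer: (82.8222, 87.1778)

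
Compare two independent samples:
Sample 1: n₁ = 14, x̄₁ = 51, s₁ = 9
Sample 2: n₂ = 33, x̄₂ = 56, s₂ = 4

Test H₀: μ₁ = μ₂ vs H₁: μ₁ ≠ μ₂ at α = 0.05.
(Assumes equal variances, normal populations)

Answer: t = -2.6582, reject H₀

Derivation:
Pooled variance: s²_p = [13×9² + 32×4²]/(45) = 34.7778
s_p = 5.8973
SE = s_p×√(1/n₁ + 1/n₂) = 5.8973×√(1/14 + 1/33) = 1.8810
t = (x̄₁ - x̄₂)/SE = (51 - 56)/1.8810 = -2.6582
df = 45, t-critical = ±2.014
Decision: reject H₀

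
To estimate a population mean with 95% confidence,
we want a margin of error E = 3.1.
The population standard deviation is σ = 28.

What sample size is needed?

Answer: n = 314

Derivation:
z_0.025 = 1.960
n = (z×σ/E)² = (1.960×28/3.1)²
n = 313.4042
Round up: n = 314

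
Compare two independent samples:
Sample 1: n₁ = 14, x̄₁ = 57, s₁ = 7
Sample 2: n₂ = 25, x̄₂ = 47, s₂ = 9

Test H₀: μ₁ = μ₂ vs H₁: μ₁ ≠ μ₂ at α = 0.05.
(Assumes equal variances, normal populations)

Answer: t = 3.5868, reject H₀

Derivation:
Pooled variance: s²_p = [13×7² + 24×9²]/(37) = 69.7568
s_p = 8.3521
SE = s_p×√(1/n₁ + 1/n₂) = 8.3521×√(1/14 + 1/25) = 2.7880
t = (x̄₁ - x̄₂)/SE = (57 - 47)/2.7880 = 3.5868
df = 37, t-critical = ±2.026
Decision: reject H₀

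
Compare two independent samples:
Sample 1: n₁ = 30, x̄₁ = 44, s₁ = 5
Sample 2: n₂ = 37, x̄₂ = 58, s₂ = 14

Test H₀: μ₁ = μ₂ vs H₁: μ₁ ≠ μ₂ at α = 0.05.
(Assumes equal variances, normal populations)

Pooled variance: s²_p = [29×5² + 36×14²]/(65) = 119.7077
s_p = 10.9411
SE = s_p×√(1/n₁ + 1/n₂) = 10.9411×√(1/30 + 1/37) = 2.6880
t = (x̄₁ - x̄₂)/SE = (44 - 58)/2.6880 = -5.2083
df = 65, t-critical = ±1.997
Decision: reject H₀

Answer: t = -5.2083, reject H₀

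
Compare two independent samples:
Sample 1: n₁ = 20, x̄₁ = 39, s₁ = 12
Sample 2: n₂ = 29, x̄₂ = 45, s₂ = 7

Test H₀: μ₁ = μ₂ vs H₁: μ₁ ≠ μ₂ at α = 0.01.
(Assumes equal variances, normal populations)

Pooled variance: s²_p = [19×12² + 28×7²]/(47) = 87.4043
s_p = 9.3490
SE = s_p×√(1/n₁ + 1/n₂) = 9.3490×√(1/20 + 1/29) = 2.7174
t = (x̄₁ - x̄₂)/SE = (39 - 45)/2.7174 = -2.2080
df = 47, t-critical = ±2.685
Decision: fail to reject H₀

Answer: t = -2.2080, fail to reject H₀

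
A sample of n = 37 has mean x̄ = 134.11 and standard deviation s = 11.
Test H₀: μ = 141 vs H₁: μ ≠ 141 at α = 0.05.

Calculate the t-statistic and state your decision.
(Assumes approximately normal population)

df = n - 1 = 36
SE = s/√n = 11/√37 = 1.8084
t = (x̄ - μ₀)/SE = (134.11 - 141)/1.8084 = -3.8100
Critical value: t_{0.025,36} = ±2.028
p-value ≈ 0.0005
Decision: reject H₀

Answer: t = -3.8100, reject H₀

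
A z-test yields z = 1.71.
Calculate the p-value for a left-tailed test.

Answer: p-value ≈ 0.9564

Derivation:
For z = 1.71:
p = P(Z < 1.71) = Φ(1.71) = 0.9564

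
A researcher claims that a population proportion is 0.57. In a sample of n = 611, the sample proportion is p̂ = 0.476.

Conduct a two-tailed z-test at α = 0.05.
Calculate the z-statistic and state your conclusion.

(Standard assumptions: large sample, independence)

Answer: z = -4.6932, reject H₀

Derivation:
H₀: p = 0.57, H₁: p ≠ 0.57
Standard error: SE = √(p₀(1-p₀)/n) = √(0.57×0.43/611) = 0.020029
z-statistic: z = (p̂ - p₀)/SE = (0.476 - 0.57)/0.020029 = -4.6932
Critical value: z_0.025 = ±1.960
p-value < 0.0001
Decision: reject H₀ at α = 0.05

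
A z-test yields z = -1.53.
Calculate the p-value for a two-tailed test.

Answer: p-value ≈ 0.1260

Derivation:
For z = -1.53:
p = 2×P(Z > |-1.53|) = 2×(1 - Φ(1.53)) = 0.1260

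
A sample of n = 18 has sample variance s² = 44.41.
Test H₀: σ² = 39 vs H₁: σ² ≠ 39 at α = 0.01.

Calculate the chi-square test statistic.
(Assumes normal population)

df = n - 1 = 17
χ² = (n-1)s²/σ₀² = 17×44.41/39 = 19.3582
Critical values: χ²_{0.995,17} = 5.697, χ²_{0.005,17} = 35.718
Rejection region: χ² < 5.697 or χ² > 35.718
Decision: fail to reject H₀

Answer: χ² = 19.3582, fail to reject H₀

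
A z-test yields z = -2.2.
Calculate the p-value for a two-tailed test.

Answer: p-value ≈ 0.0278

Derivation:
For z = -2.2:
p = 2×P(Z > |-2.2|) = 2×(1 - Φ(2.2)) = 0.0278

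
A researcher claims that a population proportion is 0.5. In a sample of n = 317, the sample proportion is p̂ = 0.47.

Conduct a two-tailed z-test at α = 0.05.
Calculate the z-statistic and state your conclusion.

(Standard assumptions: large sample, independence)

Answer: z = -1.0683, fail to reject H₀

Derivation:
H₀: p = 0.5, H₁: p ≠ 0.5
Standard error: SE = √(p₀(1-p₀)/n) = √(0.5×0.5/317) = 0.028083
z-statistic: z = (p̂ - p₀)/SE = (0.47 - 0.5)/0.028083 = -1.0683
Critical value: z_0.025 = ±1.960
p-value = 0.2854
Decision: fail to reject H₀ at α = 0.05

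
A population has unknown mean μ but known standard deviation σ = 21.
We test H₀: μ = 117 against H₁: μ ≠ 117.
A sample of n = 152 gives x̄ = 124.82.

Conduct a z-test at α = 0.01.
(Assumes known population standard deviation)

Answer: z = 4.5911, reject H₀

Derivation:
Standard error: SE = σ/√n = 21/√152 = 1.7033
z-statistic: z = (x̄ - μ₀)/SE = (124.82 - 117)/1.7033 = 4.5911
Critical value: ±2.576
p-value < 0.0001
Decision: reject H₀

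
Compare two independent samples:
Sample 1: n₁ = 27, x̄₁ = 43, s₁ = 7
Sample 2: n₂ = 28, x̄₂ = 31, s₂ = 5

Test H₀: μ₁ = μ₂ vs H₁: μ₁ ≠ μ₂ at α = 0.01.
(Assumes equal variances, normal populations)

Answer: t = 7.3368, reject H₀

Derivation:
Pooled variance: s²_p = [26×7² + 27×5²]/(53) = 36.7736
s_p = 6.0641
SE = s_p×√(1/n₁ + 1/n₂) = 6.0641×√(1/27 + 1/28) = 1.6356
t = (x̄₁ - x̄₂)/SE = (43 - 31)/1.6356 = 7.3368
df = 53, t-critical = ±2.672
Decision: reject H₀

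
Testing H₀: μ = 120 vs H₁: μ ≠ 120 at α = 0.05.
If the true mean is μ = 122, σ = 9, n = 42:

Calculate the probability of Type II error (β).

Answer: β ≈ 0.6981

Derivation:
SE = σ/√n = 9/√42 = 1.3887
Critical values: μ₀ ± z_0.025×SE = 120 ± 1.960×1.3887
Acceptance region: (117.2781, 122.7219)
Under H₁ (μ = 122): z_high = (122.7219 - 122)/1.3887 = 0.5198, z_low = (117.2781 - 122)/1.3887 = -3.4002
β = P(not reject | H₁) = Φ(0.5198) - Φ(-3.4002) ≈ 0.6981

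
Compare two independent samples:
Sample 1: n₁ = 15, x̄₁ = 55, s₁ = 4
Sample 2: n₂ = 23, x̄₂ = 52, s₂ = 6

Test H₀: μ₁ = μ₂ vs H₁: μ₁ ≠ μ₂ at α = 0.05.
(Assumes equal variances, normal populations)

Pooled variance: s²_p = [14×4² + 22×6²]/(36) = 28.2222
s_p = 5.3125
SE = s_p×√(1/n₁ + 1/n₂) = 5.3125×√(1/15 + 1/23) = 1.7631
t = (x̄₁ - x̄₂)/SE = (55 - 52)/1.7631 = 1.7015
df = 36, t-critical = ±2.028
Decision: fail to reject H₀

Answer: t = 1.7015, fail to reject H₀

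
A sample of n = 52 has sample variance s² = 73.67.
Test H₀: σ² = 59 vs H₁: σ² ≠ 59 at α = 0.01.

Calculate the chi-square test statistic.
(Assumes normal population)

df = n - 1 = 51
χ² = (n-1)s²/σ₀² = 51×73.67/59 = 63.6808
Critical values: χ²_{0.995,51} = 28.735, χ²_{0.005,51} = 80.747
Rejection region: χ² < 28.735 or χ² > 80.747
Decision: fail to reject H₀

Answer: χ² = 63.6808, fail to reject H₀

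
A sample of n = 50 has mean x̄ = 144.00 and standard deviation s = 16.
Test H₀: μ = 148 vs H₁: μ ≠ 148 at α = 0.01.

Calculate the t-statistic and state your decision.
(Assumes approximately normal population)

Answer: t = -1.7678, fail to reject H₀

Derivation:
df = n - 1 = 49
SE = s/√n = 16/√50 = 2.2627
t = (x̄ - μ₀)/SE = (144.00 - 148)/2.2627 = -1.7678
Critical value: t_{0.005,49} = ±2.680
p-value ≈ 0.0833
Decision: fail to reject H₀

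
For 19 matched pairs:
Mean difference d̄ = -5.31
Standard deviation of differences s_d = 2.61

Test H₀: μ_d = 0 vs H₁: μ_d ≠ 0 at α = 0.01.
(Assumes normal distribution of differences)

Answer: t = -8.8677, reject H₀

Derivation:
df = n - 1 = 18
SE = s_d/√n = 2.61/√19 = 0.5988
t = d̄/SE = -5.31/0.5988 = -8.8677
Critical value: t_{0.005,18} = ±2.878
p-value < 0.0001
Decision: reject H₀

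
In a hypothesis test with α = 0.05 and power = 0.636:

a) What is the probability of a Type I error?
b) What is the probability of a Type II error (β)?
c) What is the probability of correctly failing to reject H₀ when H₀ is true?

a) Type I error probability = α = 0.05
b) Power = P(reject H₀ | H₁ true) = 1 - β = 0.636, so Type II error probability = β = 1 - Power = 0.364
c) P(fail to reject H₀ | H₀ true) = 1 - α = 0.95

Answer: a) 0.05, b) 0.364, c) 0.95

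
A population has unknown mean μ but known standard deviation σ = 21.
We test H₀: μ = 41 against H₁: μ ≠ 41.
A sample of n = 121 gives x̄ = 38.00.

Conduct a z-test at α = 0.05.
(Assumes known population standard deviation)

Answer: z = -1.5714, fail to reject H₀

Derivation:
Standard error: SE = σ/√n = 21/√121 = 1.9091
z-statistic: z = (x̄ - μ₀)/SE = (38.00 - 41)/1.9091 = -1.5714
Critical value: ±1.960
p-value = 0.1161
Decision: fail to reject H₀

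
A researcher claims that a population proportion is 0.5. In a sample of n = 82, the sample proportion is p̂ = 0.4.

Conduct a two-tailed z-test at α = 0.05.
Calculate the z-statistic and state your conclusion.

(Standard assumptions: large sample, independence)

H₀: p = 0.5, H₁: p ≠ 0.5
Standard error: SE = √(p₀(1-p₀)/n) = √(0.5×0.5/82) = 0.055216
z-statistic: z = (p̂ - p₀)/SE = (0.4 - 0.5)/0.055216 = -1.8111
Critical value: z_0.025 = ±1.960
p-value = 0.0701
Decision: fail to reject H₀ at α = 0.05

Answer: z = -1.8111, fail to reject H₀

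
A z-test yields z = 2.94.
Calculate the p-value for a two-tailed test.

Answer: p-value ≈ 0.0033

Derivation:
For z = 2.94:
p = 2×P(Z > |2.94|) = 2×(1 - Φ(2.94)) = 0.0033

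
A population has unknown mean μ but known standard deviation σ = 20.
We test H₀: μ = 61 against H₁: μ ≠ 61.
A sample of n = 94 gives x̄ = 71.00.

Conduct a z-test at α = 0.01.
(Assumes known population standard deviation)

Answer: z = 4.8478, reject H₀

Derivation:
Standard error: SE = σ/√n = 20/√94 = 2.0628
z-statistic: z = (x̄ - μ₀)/SE = (71.00 - 61)/2.0628 = 4.8478
Critical value: ±2.576
p-value < 0.0001
Decision: reject H₀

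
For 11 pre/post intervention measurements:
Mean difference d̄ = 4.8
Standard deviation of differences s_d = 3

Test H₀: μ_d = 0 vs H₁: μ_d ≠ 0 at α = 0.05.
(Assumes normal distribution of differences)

df = n - 1 = 10
SE = s_d/√n = 3/√11 = 0.9045
t = d̄/SE = 4.8/0.9045 = 5.3068
Critical value: t_{0.025,10} = ±2.228
p-value ≈ 0.0003
Decision: reject H₀

Answer: t = 5.3068, reject H₀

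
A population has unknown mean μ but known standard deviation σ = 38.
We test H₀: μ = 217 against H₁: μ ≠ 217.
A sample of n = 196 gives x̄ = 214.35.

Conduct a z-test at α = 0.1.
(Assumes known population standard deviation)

Answer: z = -0.9763, fail to reject H₀

Derivation:
Standard error: SE = σ/√n = 38/√196 = 2.7143
z-statistic: z = (x̄ - μ₀)/SE = (214.35 - 217)/2.7143 = -0.9763
Critical value: ±1.645
p-value = 0.3289
Decision: fail to reject H₀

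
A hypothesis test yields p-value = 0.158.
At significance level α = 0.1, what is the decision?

Compare p-value to α:
0.158 ≥ 0.1
Decision: fail to reject H₀

Answer: fail to reject H₀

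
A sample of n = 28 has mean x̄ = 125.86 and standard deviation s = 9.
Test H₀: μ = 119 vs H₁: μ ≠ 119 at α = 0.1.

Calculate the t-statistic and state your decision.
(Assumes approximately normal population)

Answer: t = 4.0334, reject H₀

Derivation:
df = n - 1 = 27
SE = s/√n = 9/√28 = 1.7008
t = (x̄ - μ₀)/SE = (125.86 - 119)/1.7008 = 4.0334
Critical value: t_{0.05,27} = ±1.703
p-value ≈ 0.0004
Decision: reject H₀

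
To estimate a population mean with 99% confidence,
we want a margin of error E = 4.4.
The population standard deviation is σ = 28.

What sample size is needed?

Answer: n = 269

Derivation:
z_0.005 = 2.576
n = (z×σ/E)² = (2.576×28/4.4)²
n = 268.7215
Round up: n = 269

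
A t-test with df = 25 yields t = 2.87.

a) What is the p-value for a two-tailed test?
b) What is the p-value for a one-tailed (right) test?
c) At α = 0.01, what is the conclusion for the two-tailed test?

Using t-distribution with df = 25:
a) Two-tailed: p = 2×P(T > 2.87) = 0.0082
b) One-tailed: p = P(T > 2.87) = 0.0041
c) 0.0082 < 0.01, reject H₀

Answer: a) 0.0082, b) 0.0041, c) reject H₀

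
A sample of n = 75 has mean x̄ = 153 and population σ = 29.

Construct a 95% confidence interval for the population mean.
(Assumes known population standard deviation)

Confidence level: 95%, α = 0.05
z_0.025 = 1.960
SE = σ/√n = 29/√75 = 3.3486
Margin of error = 1.960 × 3.3486 = 6.5633
CI: x̄ ± margin = 153 ± 6.5633
CI: (146.4367, 159.5633)

Answer: (146.4367, 159.5633)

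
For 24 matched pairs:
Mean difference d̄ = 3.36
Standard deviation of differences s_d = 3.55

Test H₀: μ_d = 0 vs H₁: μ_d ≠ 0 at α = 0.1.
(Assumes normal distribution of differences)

Answer: t = 4.6370, reject H₀

Derivation:
df = n - 1 = 23
SE = s_d/√n = 3.55/√24 = 0.7246
t = d̄/SE = 3.36/0.7246 = 4.6370
Critical value: t_{0.05,23} = ±1.714
p-value ≈ 0.0001
Decision: reject H₀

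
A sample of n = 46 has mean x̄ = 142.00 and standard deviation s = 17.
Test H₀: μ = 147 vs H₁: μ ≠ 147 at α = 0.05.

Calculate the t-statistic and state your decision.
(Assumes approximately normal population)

Answer: t = -1.9948, fail to reject H₀

Derivation:
df = n - 1 = 45
SE = s/√n = 17/√46 = 2.5065
t = (x̄ - μ₀)/SE = (142.00 - 147)/2.5065 = -1.9948
Critical value: t_{0.025,45} = ±2.014
p-value ≈ 0.0521
Decision: fail to reject H₀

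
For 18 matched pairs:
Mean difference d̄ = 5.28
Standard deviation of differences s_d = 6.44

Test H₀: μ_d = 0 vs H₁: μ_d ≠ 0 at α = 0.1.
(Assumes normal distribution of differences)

df = n - 1 = 17
SE = s_d/√n = 6.44/√18 = 1.5179
t = d̄/SE = 5.28/1.5179 = 3.4785
Critical value: t_{0.05,17} = ±1.740
p-value ≈ 0.0029
Decision: reject H₀

Answer: t = 3.4785, reject H₀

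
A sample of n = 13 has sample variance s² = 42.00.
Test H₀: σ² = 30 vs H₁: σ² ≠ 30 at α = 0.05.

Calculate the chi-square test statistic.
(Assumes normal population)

df = n - 1 = 12
χ² = (n-1)s²/σ₀² = 12×42.00/30 = 16.8000
Critical values: χ²_{0.975,12} = 4.404, χ²_{0.025,12} = 23.337
Rejection region: χ² < 4.404 or χ² > 23.337
Decision: fail to reject H₀

Answer: χ² = 16.8000, fail to reject H₀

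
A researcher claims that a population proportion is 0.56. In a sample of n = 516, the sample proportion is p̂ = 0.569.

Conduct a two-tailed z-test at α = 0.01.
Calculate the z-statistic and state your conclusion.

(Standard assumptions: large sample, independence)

Answer: z = 0.4119, fail to reject H₀

Derivation:
H₀: p = 0.56, H₁: p ≠ 0.56
Standard error: SE = √(p₀(1-p₀)/n) = √(0.56×0.44/516) = 0.021852
z-statistic: z = (p̂ - p₀)/SE = (0.569 - 0.56)/0.021852 = 0.4119
Critical value: z_0.005 = ±2.576
p-value = 0.6804
Decision: fail to reject H₀ at α = 0.01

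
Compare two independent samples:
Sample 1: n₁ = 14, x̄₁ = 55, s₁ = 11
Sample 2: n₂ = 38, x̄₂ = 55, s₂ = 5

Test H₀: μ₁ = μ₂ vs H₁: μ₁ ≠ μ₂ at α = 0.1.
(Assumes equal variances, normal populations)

Answer: t = 0.0000, fail to reject H₀

Derivation:
Pooled variance: s²_p = [13×11² + 37×5²]/(50) = 49.9600
s_p = 7.0682
SE = s_p×√(1/n₁ + 1/n₂) = 7.0682×√(1/14 + 1/38) = 2.2098
t = (x̄₁ - x̄₂)/SE = (55 - 55)/2.2098 = 0.0000
df = 50, t-critical = ±1.676
Decision: fail to reject H₀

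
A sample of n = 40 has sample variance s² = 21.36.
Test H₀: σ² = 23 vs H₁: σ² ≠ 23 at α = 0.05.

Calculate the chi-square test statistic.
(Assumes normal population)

df = n - 1 = 39
χ² = (n-1)s²/σ₀² = 39×21.36/23 = 36.2191
Critical values: χ²_{0.975,39} = 23.654, χ²_{0.025,39} = 58.120
Rejection region: χ² < 23.654 or χ² > 58.120
Decision: fail to reject H₀

Answer: χ² = 36.2191, fail to reject H₀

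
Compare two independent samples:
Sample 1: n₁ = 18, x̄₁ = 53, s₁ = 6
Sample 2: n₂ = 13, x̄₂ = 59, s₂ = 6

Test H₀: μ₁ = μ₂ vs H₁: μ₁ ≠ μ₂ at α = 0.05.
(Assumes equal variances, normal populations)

Answer: t = -2.7474, reject H₀

Derivation:
Pooled variance: s²_p = [17×6² + 12×6²]/(29) = 36.0000
s_p = 6.0000
SE = s_p×√(1/n₁ + 1/n₂) = 6.0000×√(1/18 + 1/13) = 2.1839
t = (x̄₁ - x̄₂)/SE = (53 - 59)/2.1839 = -2.7474
df = 29, t-critical = ±2.045
Decision: reject H₀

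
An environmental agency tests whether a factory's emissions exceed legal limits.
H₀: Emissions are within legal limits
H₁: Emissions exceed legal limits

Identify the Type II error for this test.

Answer: Failing to cite a factory whose emissions actually exceed the limit

Derivation:
A Type I error (probability α) occurs when we reject a true H₀.
A Type II error (probability β) occurs when we fail to reject a false H₀.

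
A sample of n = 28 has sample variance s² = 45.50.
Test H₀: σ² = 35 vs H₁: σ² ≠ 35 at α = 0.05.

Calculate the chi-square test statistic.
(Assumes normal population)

Answer: χ² = 35.1000, fail to reject H₀

Derivation:
df = n - 1 = 27
χ² = (n-1)s²/σ₀² = 27×45.50/35 = 35.1000
Critical values: χ²_{0.975,27} = 14.573, χ²_{0.025,27} = 43.195
Rejection region: χ² < 14.573 or χ² > 43.195
Decision: fail to reject H₀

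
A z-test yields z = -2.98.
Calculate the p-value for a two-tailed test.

For z = -2.98:
p = 2×P(Z > |-2.98|) = 2×(1 - Φ(2.98)) = 0.0029

Answer: p-value ≈ 0.0029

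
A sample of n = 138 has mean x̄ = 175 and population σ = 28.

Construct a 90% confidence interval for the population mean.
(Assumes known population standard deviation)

Confidence level: 90%, α = 0.1
z_0.05 = 1.645
SE = σ/√n = 28/√138 = 2.3835
Margin of error = 1.645 × 2.3835 = 3.9209
CI: x̄ ± margin = 175 ± 3.9209
CI: (171.0791, 178.9209)

Answer: (171.0791, 178.9209)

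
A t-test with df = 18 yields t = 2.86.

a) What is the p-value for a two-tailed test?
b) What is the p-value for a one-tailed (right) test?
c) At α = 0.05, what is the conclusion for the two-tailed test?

Answer: a) 0.0104, b) 0.0052, c) reject H₀

Derivation:
Using t-distribution with df = 18:
a) Two-tailed: p = 2×P(T > 2.86) = 0.0104
b) One-tailed: p = P(T > 2.86) = 0.0052
c) 0.0104 < 0.05, reject H₀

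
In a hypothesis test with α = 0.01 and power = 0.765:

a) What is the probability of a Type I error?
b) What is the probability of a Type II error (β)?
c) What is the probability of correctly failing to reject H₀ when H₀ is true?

Answer: a) 0.01, b) 0.235, c) 0.99

Derivation:
a) Type I error probability = α = 0.01
b) Power = P(reject H₀ | H₁ true) = 1 - β = 0.765, so Type II error probability = β = 1 - Power = 0.235
c) P(fail to reject H₀ | H₀ true) = 1 - α = 0.99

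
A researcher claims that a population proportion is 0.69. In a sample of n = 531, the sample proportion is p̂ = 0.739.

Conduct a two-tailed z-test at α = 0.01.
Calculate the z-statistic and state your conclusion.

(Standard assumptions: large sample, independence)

H₀: p = 0.69, H₁: p ≠ 0.69
Standard error: SE = √(p₀(1-p₀)/n) = √(0.69×0.31/531) = 0.020070
z-statistic: z = (p̂ - p₀)/SE = (0.739 - 0.69)/0.020070 = 2.4415
Critical value: z_0.005 = ±2.576
p-value = 0.0146
Decision: fail to reject H₀ at α = 0.01

Answer: z = 2.4415, fail to reject H₀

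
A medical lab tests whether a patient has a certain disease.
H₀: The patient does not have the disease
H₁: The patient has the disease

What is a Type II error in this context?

A Type I error (probability α) occurs when we reject a true H₀.
A Type II error (probability β) occurs when we fail to reject a false H₀.

Answer: Failing to diagnose a patient who actually has the disease (false negative)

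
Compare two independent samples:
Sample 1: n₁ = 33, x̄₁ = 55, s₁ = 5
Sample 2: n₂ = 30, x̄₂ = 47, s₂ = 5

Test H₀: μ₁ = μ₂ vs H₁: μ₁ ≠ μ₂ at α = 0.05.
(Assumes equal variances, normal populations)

Answer: t = 6.3427, reject H₀

Derivation:
Pooled variance: s²_p = [32×5² + 29×5²]/(61) = 25.0000
s_p = 5.0000
SE = s_p×√(1/n₁ + 1/n₂) = 5.0000×√(1/33 + 1/30) = 1.2613
t = (x̄₁ - x̄₂)/SE = (55 - 47)/1.2613 = 6.3427
df = 61, t-critical = ±2.000
Decision: reject H₀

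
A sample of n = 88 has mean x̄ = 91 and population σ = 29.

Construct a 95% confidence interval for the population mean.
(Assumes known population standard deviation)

Answer: (84.9409, 97.0591)

Derivation:
Confidence level: 95%, α = 0.05
z_0.025 = 1.960
SE = σ/√n = 29/√88 = 3.0914
Margin of error = 1.960 × 3.0914 = 6.0591
CI: x̄ ± margin = 91 ± 6.0591
CI: (84.9409, 97.0591)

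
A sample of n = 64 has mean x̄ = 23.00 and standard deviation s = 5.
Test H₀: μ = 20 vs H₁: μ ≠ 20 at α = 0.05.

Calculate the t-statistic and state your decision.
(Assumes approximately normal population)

Answer: t = 4.8000, reject H₀

Derivation:
df = n - 1 = 63
SE = s/√n = 5/√64 = 0.6250
t = (x̄ - μ₀)/SE = (23.00 - 20)/0.6250 = 4.8000
Critical value: t_{0.025,63} = ±1.998
p-value < 0.0001
Decision: reject H₀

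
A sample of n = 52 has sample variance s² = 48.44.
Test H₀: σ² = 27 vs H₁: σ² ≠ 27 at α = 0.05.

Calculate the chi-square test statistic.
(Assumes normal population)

Answer: χ² = 91.4978, reject H₀

Derivation:
df = n - 1 = 51
χ² = (n-1)s²/σ₀² = 51×48.44/27 = 91.4978
Critical values: χ²_{0.975,51} = 33.162, χ²_{0.025,51} = 72.616
Rejection region: χ² < 33.162 or χ² > 72.616
Decision: reject H₀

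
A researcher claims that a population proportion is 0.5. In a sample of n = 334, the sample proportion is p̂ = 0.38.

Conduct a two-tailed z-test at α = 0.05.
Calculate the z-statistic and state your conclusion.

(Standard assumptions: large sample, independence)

H₀: p = 0.5, H₁: p ≠ 0.5
Standard error: SE = √(p₀(1-p₀)/n) = √(0.5×0.5/334) = 0.027359
z-statistic: z = (p̂ - p₀)/SE = (0.38 - 0.5)/0.027359 = -4.3861
Critical value: z_0.025 = ±1.960
p-value < 0.0001
Decision: reject H₀ at α = 0.05

Answer: z = -4.3861, reject H₀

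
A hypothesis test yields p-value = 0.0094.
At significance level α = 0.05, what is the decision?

Compare p-value to α:
0.0094 < 0.05
Decision: reject H₀

Answer: reject H₀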